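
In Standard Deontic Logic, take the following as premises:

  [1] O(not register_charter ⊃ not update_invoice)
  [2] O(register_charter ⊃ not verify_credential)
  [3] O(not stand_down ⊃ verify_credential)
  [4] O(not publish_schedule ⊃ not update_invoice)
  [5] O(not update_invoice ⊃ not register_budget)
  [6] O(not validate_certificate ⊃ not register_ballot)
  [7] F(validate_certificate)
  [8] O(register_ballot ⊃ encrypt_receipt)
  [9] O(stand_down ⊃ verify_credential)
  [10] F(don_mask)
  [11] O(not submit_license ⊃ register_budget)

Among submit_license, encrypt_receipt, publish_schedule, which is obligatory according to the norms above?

Premises 9 and 3 cover both cases: O(stand_down ⊃ verify_credential) and O(not stand_down ⊃ verify_credential). Since stand_down ∨ not stand_down is a tautology, O(verify_credential) follows.
Premise 2 is O(register_charter ⊃ not verify_credential); contrapositively O(verify_credential ⊃ not register_charter). Since O(verify_credential) holds, K gives O(not register_charter).
With premise 1, O(not register_charter ⊃ not update_invoice), the K-axiom yields O(not update_invoice).
Applying K to premise 5 (O(not update_invoice ⊃ not register_budget)) and O(not update_invoice) yields O(not register_budget).
Premise 11, O(not submit_license ⊃ register_budget), contraposes to O(not register_budget ⊃ submit_license); with O(not register_budget) we get O(submit_license).
So O(submit_license) holds — submit_license is obligatory. None of the other listed options is made obligatory by any chain of premises.

submit_license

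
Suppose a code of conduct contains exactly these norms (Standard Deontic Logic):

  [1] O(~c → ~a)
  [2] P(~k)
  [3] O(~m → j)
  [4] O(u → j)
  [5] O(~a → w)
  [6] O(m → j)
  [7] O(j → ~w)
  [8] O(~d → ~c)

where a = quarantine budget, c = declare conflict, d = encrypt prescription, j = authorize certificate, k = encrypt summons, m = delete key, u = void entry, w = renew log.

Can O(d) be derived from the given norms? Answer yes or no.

By case analysis on m: premise 6 gives O(m → j) and premise 3 gives O(~m → j), so O(j) either way.
Applying K to premise 7 (O(j → ~w)) and O(j) yields O(~w).
Premise 5 is O(~a → w); contrapositively O(~w → a). Since O(~w) holds, K gives O(a).
Premise 1, O(~c → ~a), contraposes to O(a → c); with O(a) we get O(c).
The contrapositive of premise 8 (O(~d → ~c)) is O(c → d), and O(c) is already established, so O(d).
Premises 2, 4 do not contribute to this derivation.
So O(d) follows.

Yes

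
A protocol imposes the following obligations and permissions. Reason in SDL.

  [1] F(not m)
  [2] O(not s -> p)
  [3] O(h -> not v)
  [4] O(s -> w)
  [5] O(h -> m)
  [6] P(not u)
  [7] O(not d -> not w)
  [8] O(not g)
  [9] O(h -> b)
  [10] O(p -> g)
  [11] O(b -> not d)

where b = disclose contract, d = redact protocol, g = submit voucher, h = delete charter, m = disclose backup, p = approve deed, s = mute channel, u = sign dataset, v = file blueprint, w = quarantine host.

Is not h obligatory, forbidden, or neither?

Obligatory

Premise 8 states O(not g) outright.
Premise 10 is O(p -> g); contrapositively O(not g -> not p). Since O(not g) holds, K gives O(not p).
Premise 2, O(not s -> p), contraposes to O(not p -> s); with O(not p) we get O(s).
Applying K to premise 4 (O(s -> w)) and O(s) yields O(w).
Premise 7 is O(not d -> not w); contrapositively O(w -> d). Since O(w) holds, K gives O(d).
Premise 11 is O(b -> not d); contrapositively O(d -> not b). Since O(d) holds, K gives O(not b).
Premise 9, O(h -> b), contraposes to O(not b -> not h); with O(not b) we get O(not h).
Premises 1, 3, 5, 6 do not contribute to this derivation.
Hence not h is obligatory.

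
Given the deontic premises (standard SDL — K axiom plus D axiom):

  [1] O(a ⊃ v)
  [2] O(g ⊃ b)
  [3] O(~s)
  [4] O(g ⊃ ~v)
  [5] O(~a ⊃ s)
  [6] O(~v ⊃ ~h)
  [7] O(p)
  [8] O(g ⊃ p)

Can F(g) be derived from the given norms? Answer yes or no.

Premise 3 gives O(~s).
Premise 5 is O(~a ⊃ s); contrapositively O(~s ⊃ a). Since O(~s) holds, K gives O(a).
Premise 1 is O(a ⊃ v); since O(a), deontic closure gives O(v).
Premise 4 is O(g ⊃ ~v); contrapositively O(v ⊃ ~g). Since O(v) holds, K gives O(~g).
Premises 2, 6, 7, 8 do not contribute to this derivation.
So O(~g) holds, i.e. F(g). The claim follows.

Yes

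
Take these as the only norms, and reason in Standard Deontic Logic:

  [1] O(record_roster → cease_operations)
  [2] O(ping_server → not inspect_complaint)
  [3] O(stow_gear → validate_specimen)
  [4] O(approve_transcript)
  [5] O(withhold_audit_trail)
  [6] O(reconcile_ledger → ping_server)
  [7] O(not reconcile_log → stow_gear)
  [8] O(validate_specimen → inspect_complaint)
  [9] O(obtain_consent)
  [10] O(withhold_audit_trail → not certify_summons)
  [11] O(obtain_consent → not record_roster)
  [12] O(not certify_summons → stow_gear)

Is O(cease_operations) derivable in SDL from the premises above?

Premise 1 is O(record_roster → cease_operations), but O(record_roster) is not derivable from the premises, so it does not yield O(cease_operations).
No other premise forces O(cease_operations). An ideal world satisfying every premise can still have cease_operations false, so O(cease_operations) is not derivable.

No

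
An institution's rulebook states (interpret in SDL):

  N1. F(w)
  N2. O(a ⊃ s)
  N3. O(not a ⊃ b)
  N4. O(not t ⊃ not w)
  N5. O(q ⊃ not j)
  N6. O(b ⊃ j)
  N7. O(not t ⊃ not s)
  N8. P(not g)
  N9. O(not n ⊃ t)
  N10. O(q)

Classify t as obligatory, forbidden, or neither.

Premise 10 states O(q) outright.
From O(q) and premise 5, O(q ⊃ not j), we obtain O(not j).
Premise 6, O(b ⊃ j), contraposes to O(not j ⊃ not b); with O(not j) we get O(not b).
The contrapositive of premise 3 (O(not a ⊃ b)) is O(not b ⊃ a), and O(not b) is already established, so O(a).
Applying K to premise 2 (O(a ⊃ s)) and O(a) yields O(s).
Premise 7, O(not t ⊃ not s), contraposes to O(s ⊃ t); with O(s) we get O(t).
Premises 1, 4, 8, 9 do not contribute to this derivation.
Hence t is obligatory.

Obligatory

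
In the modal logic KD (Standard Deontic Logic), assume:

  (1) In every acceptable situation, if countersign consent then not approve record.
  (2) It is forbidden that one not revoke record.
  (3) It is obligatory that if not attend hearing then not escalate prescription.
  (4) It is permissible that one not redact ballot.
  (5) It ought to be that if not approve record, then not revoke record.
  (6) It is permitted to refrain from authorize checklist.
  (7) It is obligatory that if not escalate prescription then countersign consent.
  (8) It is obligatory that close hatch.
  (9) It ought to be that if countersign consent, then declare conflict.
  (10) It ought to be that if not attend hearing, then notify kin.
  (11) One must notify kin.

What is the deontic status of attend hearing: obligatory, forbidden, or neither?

Obligatory

Premise 2, F(¬revoke_record), is equivalent to O(revoke_record).
Premise 5 is O(¬approve_record → ¬revoke_record); contrapositively O(revoke_record → approve_record). Since O(revoke_record) holds, K gives O(approve_record).
Premise 1 is O(countersign_consent → ¬approve_record); contrapositively O(approve_record → ¬countersign_consent). Since O(approve_record) holds, K gives O(¬countersign_consent).
Premise 7, O(¬escalate_prescription → countersign_consent), contraposes to O(¬countersign_consent → escalate_prescription); with O(¬countersign_consent) we get O(escalate_prescription).
The contrapositive of premise 3 (O(¬attend_hearing → ¬escalate_prescription)) is O(escalate_prescription → attend_hearing), and O(escalate_prescription) is already established, so O(attend_hearing).
Premises 4, 6, 8, 9, 10, 11 do not contribute to this derivation.
Hence attend_hearing is obligatory.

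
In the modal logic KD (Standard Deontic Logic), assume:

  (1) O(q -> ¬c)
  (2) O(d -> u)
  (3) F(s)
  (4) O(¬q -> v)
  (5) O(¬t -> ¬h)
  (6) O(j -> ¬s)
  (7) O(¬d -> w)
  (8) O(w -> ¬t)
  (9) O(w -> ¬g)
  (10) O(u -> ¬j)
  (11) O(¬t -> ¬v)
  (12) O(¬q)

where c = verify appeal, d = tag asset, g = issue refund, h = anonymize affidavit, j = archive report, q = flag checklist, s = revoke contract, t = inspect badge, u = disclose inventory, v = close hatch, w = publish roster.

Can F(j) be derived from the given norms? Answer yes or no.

Yes

Premise 12 gives O(¬q).
From O(¬q) and premise 4, O(¬q -> v), we obtain O(v).
Premise 11, O(¬t -> ¬v), contraposes to O(v -> t); with O(v) we get O(t).
Premise 8 is O(w -> ¬t); contrapositively O(t -> ¬w). Since O(t) holds, K gives O(¬w).
Premise 7 is O(¬d -> w); contrapositively O(¬w -> d). Since O(¬w) holds, K gives O(d).
From O(d) and premise 2, O(d -> u), we obtain O(u).
Premise 10 is O(u -> ¬j); since O(u), deontic closure gives O(¬j).
Premises 1, 3, 5, 6, 9 do not contribute to this derivation.
So O(¬j) holds, i.e. F(j). The claim follows.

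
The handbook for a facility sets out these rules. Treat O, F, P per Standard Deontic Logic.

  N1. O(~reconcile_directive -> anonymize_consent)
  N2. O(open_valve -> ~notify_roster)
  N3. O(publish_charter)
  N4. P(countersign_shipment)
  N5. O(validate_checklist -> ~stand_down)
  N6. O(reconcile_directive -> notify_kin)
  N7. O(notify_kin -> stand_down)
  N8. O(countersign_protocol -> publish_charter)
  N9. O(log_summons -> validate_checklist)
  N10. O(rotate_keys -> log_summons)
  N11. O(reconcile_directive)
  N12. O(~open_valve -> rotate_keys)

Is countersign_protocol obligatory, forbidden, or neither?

Premise 8 is O(countersign_protocol -> publish_charter); even if O(publish_charter) held, inferring O(countersign_protocol) would be affirming the consequent — invalid.
No premise or chain of K-axiom applications forces O(countersign_protocol), and none forces O(~countersign_protocol). So countersign_protocol is neither obligatory nor forbidden under these norms.

Neither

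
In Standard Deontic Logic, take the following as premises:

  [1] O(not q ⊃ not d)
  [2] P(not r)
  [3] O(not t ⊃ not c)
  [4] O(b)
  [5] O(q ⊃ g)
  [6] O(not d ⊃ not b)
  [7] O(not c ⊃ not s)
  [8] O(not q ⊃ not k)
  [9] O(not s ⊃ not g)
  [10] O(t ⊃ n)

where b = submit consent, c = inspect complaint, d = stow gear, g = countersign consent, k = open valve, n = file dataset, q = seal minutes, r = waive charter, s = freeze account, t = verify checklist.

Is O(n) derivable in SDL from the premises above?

From premise 4 we have O(b).
Premise 6, O(not d ⊃ not b), contraposes to O(b ⊃ d); with O(b) we get O(d).
Premise 1, O(not q ⊃ not d), contraposes to O(d ⊃ q); with O(d) we get O(q).
From O(q) and premise 5, O(q ⊃ g), we obtain O(g).
Premise 9 is O(not s ⊃ not g); contrapositively O(g ⊃ s). Since O(g) holds, K gives O(s).
The contrapositive of premise 7 (O(not c ⊃ not s)) is O(s ⊃ c), and O(s) is already established, so O(c).
Premise 3, O(not t ⊃ not c), contraposes to O(c ⊃ t); with O(c) we get O(t).
With premise 10, O(t ⊃ n), the K-axiom yields O(n).
Premises 2, 8 do not contribute to this derivation.
So O(n) follows.

Yes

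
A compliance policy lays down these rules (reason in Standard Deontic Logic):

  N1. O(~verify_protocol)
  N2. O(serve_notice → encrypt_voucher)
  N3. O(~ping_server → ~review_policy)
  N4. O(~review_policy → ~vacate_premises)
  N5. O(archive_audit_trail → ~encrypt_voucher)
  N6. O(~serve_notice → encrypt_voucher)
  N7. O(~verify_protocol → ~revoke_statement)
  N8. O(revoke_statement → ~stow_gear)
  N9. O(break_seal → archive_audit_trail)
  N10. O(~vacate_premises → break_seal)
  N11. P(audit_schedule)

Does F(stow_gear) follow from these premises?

Premise 8 is O(revoke_statement → ~stow_gear), but O(revoke_statement) is not derivable from the premises, so it does not yield O(~stow_gear).
No other premise forces O(~stow_gear). An ideal world satisfying every premise can still have stow_gear true, so F(stow_gear) is not derivable.

No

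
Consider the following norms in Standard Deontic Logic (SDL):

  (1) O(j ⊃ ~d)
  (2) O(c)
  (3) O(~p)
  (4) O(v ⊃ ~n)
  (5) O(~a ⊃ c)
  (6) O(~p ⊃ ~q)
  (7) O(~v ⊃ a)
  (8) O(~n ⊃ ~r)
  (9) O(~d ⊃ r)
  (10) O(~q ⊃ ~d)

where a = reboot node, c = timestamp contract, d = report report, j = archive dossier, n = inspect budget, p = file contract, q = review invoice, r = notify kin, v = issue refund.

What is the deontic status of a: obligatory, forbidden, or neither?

Obligatory

From premise 3 we have O(~p).
Premise 6 is O(~p ⊃ ~q); since O(~p), deontic closure gives O(~q).
From O(~q) and premise 10, O(~q ⊃ ~d), we obtain O(~d).
Applying K to premise 9 (O(~d ⊃ r)) and O(~d) yields O(r).
The contrapositive of premise 8 (O(~n ⊃ ~r)) is O(r ⊃ n), and O(r) is already established, so O(n).
Premise 4 is O(v ⊃ ~n); contrapositively O(n ⊃ ~v). Since O(n) holds, K gives O(~v).
Applying K to premise 7 (O(~v ⊃ a)) and O(~v) yields O(a).
Premises 1, 2, 5 do not contribute to this derivation.
Hence a is obligatory.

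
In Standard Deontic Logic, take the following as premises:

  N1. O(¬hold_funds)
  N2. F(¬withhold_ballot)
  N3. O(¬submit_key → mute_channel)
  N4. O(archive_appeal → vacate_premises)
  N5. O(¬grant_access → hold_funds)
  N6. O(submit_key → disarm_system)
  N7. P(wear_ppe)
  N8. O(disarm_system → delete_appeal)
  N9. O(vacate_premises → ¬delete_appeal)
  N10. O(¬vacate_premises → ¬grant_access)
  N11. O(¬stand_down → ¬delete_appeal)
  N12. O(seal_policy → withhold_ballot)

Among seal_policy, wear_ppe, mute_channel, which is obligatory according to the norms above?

Premise 1 states O(¬hold_funds) outright.
The contrapositive of premise 5 (O(¬grant_access → hold_funds)) is O(¬hold_funds → grant_access), and O(¬hold_funds) is already established, so O(grant_access).
Premise 10 is O(¬vacate_premises → ¬grant_access); contrapositively O(grant_access → vacate_premises). Since O(grant_access) holds, K gives O(vacate_premises).
With premise 9, O(vacate_premises → ¬delete_appeal), the K-axiom yields O(¬delete_appeal).
The contrapositive of premise 8 (O(disarm_system → delete_appeal)) is O(¬delete_appeal → ¬disarm_system), and O(¬delete_appeal) is already established, so O(¬disarm_system).
The contrapositive of premise 6 (O(submit_key → disarm_system)) is O(¬disarm_system → ¬submit_key), and O(¬disarm_system) is already established, so O(¬submit_key).
Applying K to premise 3 (O(¬submit_key → mute_channel)) and O(¬submit_key) yields O(mute_channel).
So O(mute_channel) holds — mute_channel is obligatory. None of the other listed options is made obligatory by any chain of premises.

mute_channel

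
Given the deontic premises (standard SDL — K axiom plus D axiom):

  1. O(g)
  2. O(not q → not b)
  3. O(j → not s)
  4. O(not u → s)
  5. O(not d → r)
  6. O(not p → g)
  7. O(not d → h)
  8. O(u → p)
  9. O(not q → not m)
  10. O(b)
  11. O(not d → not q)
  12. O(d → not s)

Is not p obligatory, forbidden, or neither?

From premise 10 we have O(b).
Premise 2, O(not q → not b), contraposes to O(b → q); with O(b) we get O(q).
The contrapositive of premise 11 (O(not d → not q)) is O(q → d), and O(q) is already established, so O(d).
Premise 12 is O(d → not s); since O(d), deontic closure gives O(not s).
The contrapositive of premise 4 (O(not u → s)) is O(not s → u), and O(not s) is already established, so O(u).
From O(u) and premise 8, O(u → p), we obtain O(p).
Premises 1, 3, 5, 6, 7, 9 do not contribute to this derivation.
Thus O(p), which is F(not p): not p is forbidden.

Forbidden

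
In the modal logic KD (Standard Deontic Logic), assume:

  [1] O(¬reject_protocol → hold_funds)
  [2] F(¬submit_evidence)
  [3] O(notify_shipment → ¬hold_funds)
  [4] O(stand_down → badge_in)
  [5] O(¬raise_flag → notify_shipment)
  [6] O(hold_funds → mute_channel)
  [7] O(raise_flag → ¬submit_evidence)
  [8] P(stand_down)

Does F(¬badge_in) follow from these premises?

No

Premise 4 is O(stand_down → badge_in), but O(stand_down) is not derivable from the premises (the permission P(stand_down) asserts only ¬O(¬stand_down), not O(stand_down)), so it does not yield O(badge_in).
No other premise forces O(badge_in). An ideal world satisfying every premise can still have ¬badge_in true, so F(¬badge_in) is not derivable.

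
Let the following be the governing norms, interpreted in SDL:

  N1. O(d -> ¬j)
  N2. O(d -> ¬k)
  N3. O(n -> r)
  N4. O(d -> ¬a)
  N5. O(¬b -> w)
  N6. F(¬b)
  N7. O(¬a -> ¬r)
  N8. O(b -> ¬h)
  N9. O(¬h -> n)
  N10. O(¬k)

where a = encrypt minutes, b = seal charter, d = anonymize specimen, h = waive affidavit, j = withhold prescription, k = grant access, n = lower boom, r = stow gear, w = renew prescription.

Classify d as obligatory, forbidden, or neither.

Forbidden

Premise 6 is F(¬b), i.e. O(b).
Premise 8 is O(b -> ¬h); since O(b), deontic closure gives O(¬h).
From O(¬h) and premise 9, O(¬h -> n), we obtain O(n).
Premise 3 is O(n -> r); since O(n), deontic closure gives O(r).
The contrapositive of premise 7 (O(¬a -> ¬r)) is O(r -> a), and O(r) is already established, so O(a).
Premise 4 is O(d -> ¬a); contrapositively O(a -> ¬d). Since O(a) holds, K gives O(¬d).
Premises 1, 2, 5, 10 do not contribute to this derivation.
Thus O(¬d), which is F(d): d is forbidden.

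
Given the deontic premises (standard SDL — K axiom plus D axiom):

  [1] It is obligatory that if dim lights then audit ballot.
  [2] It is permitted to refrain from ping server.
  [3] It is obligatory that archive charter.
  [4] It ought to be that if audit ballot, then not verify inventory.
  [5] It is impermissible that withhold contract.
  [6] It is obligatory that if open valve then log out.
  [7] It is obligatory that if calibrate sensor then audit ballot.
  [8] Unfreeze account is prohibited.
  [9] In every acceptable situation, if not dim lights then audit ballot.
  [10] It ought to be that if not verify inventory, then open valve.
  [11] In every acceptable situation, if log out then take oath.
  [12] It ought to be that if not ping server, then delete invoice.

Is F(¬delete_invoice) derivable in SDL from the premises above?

Premise 12 is O(¬ping_server → delete_invoice), but O(¬ping_server) is not derivable from the premises (the permission P(¬ping_server) asserts only ¬O(ping_server), not O(¬ping_server)), so it does not yield O(delete_invoice).
No other premise forces O(delete_invoice). An ideal world satisfying every premise can still have ¬delete_invoice true, so F(¬delete_invoice) is not derivable.

No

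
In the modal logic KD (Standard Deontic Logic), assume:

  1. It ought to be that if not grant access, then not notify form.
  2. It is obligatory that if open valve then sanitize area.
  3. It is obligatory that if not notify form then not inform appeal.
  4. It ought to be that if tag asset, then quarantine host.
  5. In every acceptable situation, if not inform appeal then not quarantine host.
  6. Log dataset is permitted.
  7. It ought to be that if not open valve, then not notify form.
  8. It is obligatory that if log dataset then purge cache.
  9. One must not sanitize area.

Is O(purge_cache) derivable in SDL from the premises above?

Premise 8 is O(log_dataset → purge_cache), but O(log_dataset) is not derivable from the premises (the permission P(log_dataset) asserts only ¬O(¬log_dataset), not O(log_dataset)), so it does not yield O(purge_cache).
No other premise forces O(purge_cache). An ideal world satisfying every premise can still have purge_cache false, so O(purge_cache) is not derivable.

No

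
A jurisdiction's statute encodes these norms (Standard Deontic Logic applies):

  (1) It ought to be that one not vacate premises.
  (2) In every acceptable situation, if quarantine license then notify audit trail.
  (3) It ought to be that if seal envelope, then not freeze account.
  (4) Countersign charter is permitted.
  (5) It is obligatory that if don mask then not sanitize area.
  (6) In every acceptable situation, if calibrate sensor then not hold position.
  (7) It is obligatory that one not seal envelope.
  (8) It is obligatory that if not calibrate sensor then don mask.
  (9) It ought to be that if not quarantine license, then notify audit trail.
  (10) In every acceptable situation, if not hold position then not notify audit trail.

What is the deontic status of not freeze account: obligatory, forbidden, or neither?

Premise 3 is O(seal_envelope → ¬freeze_account), but O(seal_envelope) is not derivable from the premises, so it does not yield O(¬freeze_account).
No premise or chain of K-axiom applications forces O(¬freeze_account), and none forces O(freeze_account). So ¬freeze_account is neither obligatory nor forbidden under these norms.

Neither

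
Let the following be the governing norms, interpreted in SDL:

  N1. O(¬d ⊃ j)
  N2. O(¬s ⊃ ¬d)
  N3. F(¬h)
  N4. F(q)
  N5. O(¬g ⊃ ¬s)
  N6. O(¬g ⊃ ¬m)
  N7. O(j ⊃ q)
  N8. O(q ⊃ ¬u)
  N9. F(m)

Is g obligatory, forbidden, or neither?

Obligatory

F(q) at premise 4 means O(¬q).
The contrapositive of premise 7 (O(j ⊃ q)) is O(¬q ⊃ ¬j), and O(¬q) is already established, so O(¬j).
The contrapositive of premise 1 (O(¬d ⊃ j)) is O(¬j ⊃ d), and O(¬j) is already established, so O(d).
The contrapositive of premise 2 (O(¬s ⊃ ¬d)) is O(d ⊃ s), and O(d) is already established, so O(s).
The contrapositive of premise 5 (O(¬g ⊃ ¬s)) is O(s ⊃ g), and O(s) is already established, so O(g).
Premises 3, 6, 8, 9 do not contribute to this derivation.
Hence g is obligatory.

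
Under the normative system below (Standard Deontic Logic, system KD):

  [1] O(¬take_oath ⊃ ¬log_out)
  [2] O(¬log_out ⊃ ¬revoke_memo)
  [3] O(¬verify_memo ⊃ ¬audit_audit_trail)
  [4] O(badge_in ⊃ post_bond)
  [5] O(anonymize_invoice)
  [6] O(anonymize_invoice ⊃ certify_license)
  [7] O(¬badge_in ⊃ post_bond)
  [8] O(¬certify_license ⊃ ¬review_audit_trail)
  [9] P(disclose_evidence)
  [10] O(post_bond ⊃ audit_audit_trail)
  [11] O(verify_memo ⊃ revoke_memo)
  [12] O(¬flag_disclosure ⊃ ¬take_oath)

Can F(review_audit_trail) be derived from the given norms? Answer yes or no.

No

Premise 8 is O(¬certify_license ⊃ ¬review_audit_trail), but O(¬certify_license) is not derivable from the premises, so it does not yield O(¬review_audit_trail).
No other premise forces O(¬review_audit_trail). An ideal world satisfying every premise can still have review_audit_trail true, so F(review_audit_trail) is not derivable.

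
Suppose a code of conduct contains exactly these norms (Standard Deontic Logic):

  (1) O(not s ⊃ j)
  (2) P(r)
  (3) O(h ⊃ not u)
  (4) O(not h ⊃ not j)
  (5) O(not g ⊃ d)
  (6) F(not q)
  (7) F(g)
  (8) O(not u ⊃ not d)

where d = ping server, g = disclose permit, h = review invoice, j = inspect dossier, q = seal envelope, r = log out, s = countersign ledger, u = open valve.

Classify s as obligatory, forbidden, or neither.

F(g) at premise 7 means O(not g).
Applying K to premise 5 (O(not g ⊃ d)) and O(not g) yields O(d).
The contrapositive of premise 8 (O(not u ⊃ not d)) is O(d ⊃ u), and O(d) is already established, so O(u).
The contrapositive of premise 3 (O(h ⊃ not u)) is O(u ⊃ not h), and O(u) is already established, so O(not h).
Premise 4 is O(not h ⊃ not j); since O(not h), deontic closure gives O(not j).
Premise 1 is O(not s ⊃ j); contrapositively O(not j ⊃ s). Since O(not j) holds, K gives O(s).
Premises 2, 6 do not contribute to this derivation.
Hence s is obligatory.

Obligatory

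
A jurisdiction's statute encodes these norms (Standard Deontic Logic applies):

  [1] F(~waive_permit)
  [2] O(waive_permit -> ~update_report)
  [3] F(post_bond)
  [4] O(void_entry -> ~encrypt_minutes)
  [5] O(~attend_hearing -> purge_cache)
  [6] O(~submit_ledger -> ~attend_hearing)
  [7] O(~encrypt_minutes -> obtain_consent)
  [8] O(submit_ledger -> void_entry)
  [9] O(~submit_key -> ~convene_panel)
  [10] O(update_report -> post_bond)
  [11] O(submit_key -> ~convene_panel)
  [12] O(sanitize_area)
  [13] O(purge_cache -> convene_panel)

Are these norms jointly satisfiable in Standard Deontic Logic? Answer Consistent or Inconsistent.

Premise 10 is O(update_report -> post_bond), but O(update_report) is not derivable from the premises, so it does not yield O(post_bond).
So O(post_bond) is not derivable, and the apparent clash with O(~post_bond) does not arise.
A world satisfying every obligation exists (e.g. attend_hearing=true, convene_panel=false, encrypt_minutes=false, obtain_consent=true, post_bond=false, purge_cache=false, sanitize_area=true, submit_key=false, submit_ledger=true, update_report=false, void_entry=true, waive_permit=true); no atom is both obligatory and forbidden, so the set is consistent.

Consistent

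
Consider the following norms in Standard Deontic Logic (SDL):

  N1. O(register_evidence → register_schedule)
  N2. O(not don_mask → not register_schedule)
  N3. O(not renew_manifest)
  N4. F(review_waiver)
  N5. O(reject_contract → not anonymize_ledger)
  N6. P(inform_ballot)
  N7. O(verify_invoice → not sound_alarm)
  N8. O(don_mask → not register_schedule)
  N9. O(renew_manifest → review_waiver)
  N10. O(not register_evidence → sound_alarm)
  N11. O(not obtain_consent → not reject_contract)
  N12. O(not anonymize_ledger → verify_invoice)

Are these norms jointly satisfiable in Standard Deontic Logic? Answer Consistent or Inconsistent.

Premise 9 is O(renew_manifest → review_waiver), but O(renew_manifest) is not derivable from the premises, so it does not yield O(review_waiver).
So O(review_waiver) is not derivable, and the apparent clash with O(not review_waiver) does not arise.
A world satisfying every obligation exists (e.g. anonymize_ledger=true, don_mask=false, inform_ballot=false, obtain_consent=false, register_evidence=false, register_schedule=false, reject_contract=false, renew_manifest=false, review_waiver=false, sound_alarm=true, verify_invoice=false); no atom is both obligatory and forbidden, so the set is consistent.

Consistent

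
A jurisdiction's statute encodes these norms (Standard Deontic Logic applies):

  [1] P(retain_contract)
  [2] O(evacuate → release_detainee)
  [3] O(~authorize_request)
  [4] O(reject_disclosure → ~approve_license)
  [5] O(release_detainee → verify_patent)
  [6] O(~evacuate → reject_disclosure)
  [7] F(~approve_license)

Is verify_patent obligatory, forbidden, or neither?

Premise 7 is F(~approve_license), i.e. O(approve_license).
The contrapositive of premise 4 (O(reject_disclosure → ~approve_license)) is O(approve_license → ~reject_disclosure), and O(approve_license) is already established, so O(~reject_disclosure).
Premise 6 is O(~evacuate → reject_disclosure); contrapositively O(~reject_disclosure → evacuate). Since O(~reject_disclosure) holds, K gives O(evacuate).
With premise 2, O(evacuate → release_detainee), the K-axiom yields O(release_detainee).
Premise 5 is O(release_detainee → verify_patent); since O(release_detainee), deontic closure gives O(verify_patent).
Premises 1, 3 do not contribute to this derivation.
Hence verify_patent is obligatory.

Obligatory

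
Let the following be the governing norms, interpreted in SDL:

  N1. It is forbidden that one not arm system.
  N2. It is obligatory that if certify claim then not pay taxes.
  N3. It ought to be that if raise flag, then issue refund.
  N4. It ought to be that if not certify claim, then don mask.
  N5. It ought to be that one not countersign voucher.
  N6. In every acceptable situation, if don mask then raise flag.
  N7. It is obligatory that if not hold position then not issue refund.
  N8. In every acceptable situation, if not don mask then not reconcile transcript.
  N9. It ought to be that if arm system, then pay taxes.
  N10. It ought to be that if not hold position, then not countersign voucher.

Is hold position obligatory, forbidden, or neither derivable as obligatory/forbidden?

Premise 1, F(¬arm_system), is equivalent to O(arm_system).
With premise 9, O(arm_system → pay_taxes), the K-axiom yields O(pay_taxes).
Premise 2 is O(certify_claim → ¬pay_taxes); contrapositively O(pay_taxes → ¬certify_claim). Since O(pay_taxes) holds, K gives O(¬certify_claim).
Premise 4 is O(¬certify_claim → don_mask); since O(¬certify_claim), deontic closure gives O(don_mask).
Applying K to premise 6 (O(don_mask → raise_flag)) and O(don_mask) yields O(raise_flag).
Applying K to premise 3 (O(raise_flag → issue_refund)) and O(raise_flag) yields O(issue_refund).
The contrapositive of premise 7 (O(¬hold_position → ¬issue_refund)) is O(issue_refund → hold_position), and O(issue_refund) is already established, so O(hold_position).
Premises 5, 8, 10 do not contribute to this derivation.
Hence hold_position is obligatory.

Obligatory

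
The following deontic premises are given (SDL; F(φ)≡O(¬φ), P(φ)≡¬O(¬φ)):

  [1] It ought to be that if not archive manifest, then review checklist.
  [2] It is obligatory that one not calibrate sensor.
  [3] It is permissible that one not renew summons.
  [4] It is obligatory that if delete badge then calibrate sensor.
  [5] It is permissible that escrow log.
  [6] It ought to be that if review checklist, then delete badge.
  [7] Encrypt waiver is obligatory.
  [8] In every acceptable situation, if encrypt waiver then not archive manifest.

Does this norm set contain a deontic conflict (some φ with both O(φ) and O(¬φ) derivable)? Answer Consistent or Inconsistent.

Premise 2 states O(¬calibrate_sensor) outright.
Premise 4, O(delete_badge → calibrate_sensor), contraposes to O(¬calibrate_sensor → ¬delete_badge); with O(¬calibrate_sensor) we get O(¬delete_badge).
Premise 6 is O(review_checklist → delete_badge); contrapositively O(¬delete_badge → ¬review_checklist). Since O(¬delete_badge) holds, K gives O(¬review_checklist).
Premise 1 is O(¬archive_manifest → review_checklist); contrapositively O(¬review_checklist → archive_manifest). Since O(¬review_checklist) holds, K gives O(archive_manifest).
Premise 8 is O(encrypt_waiver → ¬archive_manifest); contrapositively O(archive_manifest → ¬encrypt_waiver). Since O(archive_manifest) holds, K gives O(¬encrypt_waiver).
Yet premise 7 states O(encrypt_waiver).
We now have both O(¬encrypt_waiver) and O(encrypt_waiver) — encrypt_waiver is simultaneously obligatory and forbidden, violating the D-axiom.

Inconsistent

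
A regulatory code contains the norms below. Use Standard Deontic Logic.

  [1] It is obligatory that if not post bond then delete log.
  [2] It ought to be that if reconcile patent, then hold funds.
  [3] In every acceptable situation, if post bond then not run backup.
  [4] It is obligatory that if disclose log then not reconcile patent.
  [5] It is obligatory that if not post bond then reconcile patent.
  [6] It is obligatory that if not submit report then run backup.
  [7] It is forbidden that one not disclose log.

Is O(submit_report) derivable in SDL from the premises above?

F(¬disclose_log) at premise 7 means O(disclose_log).
With premise 4, O(disclose_log → ¬reconcile_patent), the K-axiom yields O(¬reconcile_patent).
The contrapositive of premise 5 (O(¬post_bond → reconcile_patent)) is O(¬reconcile_patent → post_bond), and O(¬reconcile_patent) is already established, so O(post_bond).
Premise 3 is O(post_bond → ¬run_backup); since O(post_bond), deontic closure gives O(¬run_backup).
Premise 6 is O(¬submit_report → run_backup); contrapositively O(¬run_backup → submit_report). Since O(¬run_backup) holds, K gives O(submit_report).
Premises 1, 2 do not contribute to this derivation.
So O(submit_report) follows.

Yes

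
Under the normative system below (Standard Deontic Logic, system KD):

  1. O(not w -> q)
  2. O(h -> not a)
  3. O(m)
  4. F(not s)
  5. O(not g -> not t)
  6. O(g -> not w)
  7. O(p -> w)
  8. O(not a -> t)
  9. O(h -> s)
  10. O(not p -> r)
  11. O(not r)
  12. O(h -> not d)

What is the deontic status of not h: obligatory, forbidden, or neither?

Obligatory

From premise 11 we have O(not r).
Premise 10 is O(not p -> r); contrapositively O(not r -> p). Since O(not r) holds, K gives O(p).
Applying K to premise 7 (O(p -> w)) and O(p) yields O(w).
The contrapositive of premise 6 (O(g -> not w)) is O(w -> not g), and O(w) is already established, so O(not g).
Premise 5 is O(not g -> not t); since O(not g), deontic closure gives O(not t).
Premise 8 is O(not a -> t); contrapositively O(not t -> a). Since O(not t) holds, K gives O(a).
Premise 2, O(h -> not a), contraposes to O(a -> not h); with O(a) we get O(not h).
Premises 1, 3, 4, 9, 12 do not contribute to this derivation.
Hence not h is obligatory.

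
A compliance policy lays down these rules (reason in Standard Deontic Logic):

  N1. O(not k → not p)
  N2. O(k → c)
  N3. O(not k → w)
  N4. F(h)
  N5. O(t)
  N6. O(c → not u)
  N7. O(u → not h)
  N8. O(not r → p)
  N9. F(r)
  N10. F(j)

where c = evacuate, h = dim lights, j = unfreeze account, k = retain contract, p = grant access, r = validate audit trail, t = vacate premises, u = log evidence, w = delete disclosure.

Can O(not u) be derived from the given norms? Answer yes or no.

Premise 9 is F(r), i.e. O(not r).
From O(not r) and premise 8, O(not r → p), we obtain O(p).
Premise 1 is O(not k → not p); contrapositively O(p → k). Since O(p) holds, K gives O(k).
With premise 2, O(k → c), the K-axiom yields O(c).
Applying K to premise 6 (O(c → not u)) and O(c) yields O(not u).
Premises 3, 4, 5, 7, 10 do not contribute to this derivation.
So O(not u) follows.

Yes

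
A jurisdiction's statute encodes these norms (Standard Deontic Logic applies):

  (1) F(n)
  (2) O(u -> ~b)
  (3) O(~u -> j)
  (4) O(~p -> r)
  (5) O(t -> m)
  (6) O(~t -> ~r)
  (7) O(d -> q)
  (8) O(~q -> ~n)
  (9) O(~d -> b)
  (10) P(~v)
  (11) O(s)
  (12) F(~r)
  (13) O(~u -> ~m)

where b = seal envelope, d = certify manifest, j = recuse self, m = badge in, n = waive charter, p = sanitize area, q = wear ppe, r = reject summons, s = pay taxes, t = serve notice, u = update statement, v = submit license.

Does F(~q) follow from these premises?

Premise 12, F(~r), is equivalent to O(r).
Premise 6 is O(~t -> ~r); contrapositively O(r -> t). Since O(r) holds, K gives O(t).
From O(t) and premise 5, O(t -> m), we obtain O(m).
Premise 13, O(~u -> ~m), contraposes to O(m -> u); with O(m) we get O(u).
With premise 2, O(u -> ~b), the K-axiom yields O(~b).
Premise 9, O(~d -> b), contraposes to O(~b -> d); with O(~b) we get O(d).
From O(d) and premise 7, O(d -> q), we obtain O(q).
Premises 1, 3, 4, 8, 10, 11 do not contribute to this derivation.
So O(q) holds, i.e. F(~q). The claim follows.

Yes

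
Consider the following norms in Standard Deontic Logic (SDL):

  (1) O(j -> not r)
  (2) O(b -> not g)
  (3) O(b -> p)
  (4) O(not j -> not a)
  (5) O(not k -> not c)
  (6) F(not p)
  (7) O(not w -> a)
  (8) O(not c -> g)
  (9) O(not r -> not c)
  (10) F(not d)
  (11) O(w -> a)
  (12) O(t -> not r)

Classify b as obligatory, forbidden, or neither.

Premises 11 and 7 cover both cases: O(w -> a) and O(not w -> a). Since w ∨ not w is a tautology, O(a) follows.
Premise 4, O(not j -> not a), contraposes to O(a -> j); with O(a) we get O(j).
With premise 1, O(j -> not r), the K-axiom yields O(not r).
With premise 9, O(not r -> not c), the K-axiom yields O(not c).
Premise 8 is O(not c -> g); since O(not c), deontic closure gives O(g).
Premise 2, O(b -> not g), contraposes to O(g -> not b); with O(g) we get O(not b).
Premises 3, 5, 6, 10, 12 do not contribute to this derivation.
Thus O(not b), which is F(b): b is forbidden.

Forbidden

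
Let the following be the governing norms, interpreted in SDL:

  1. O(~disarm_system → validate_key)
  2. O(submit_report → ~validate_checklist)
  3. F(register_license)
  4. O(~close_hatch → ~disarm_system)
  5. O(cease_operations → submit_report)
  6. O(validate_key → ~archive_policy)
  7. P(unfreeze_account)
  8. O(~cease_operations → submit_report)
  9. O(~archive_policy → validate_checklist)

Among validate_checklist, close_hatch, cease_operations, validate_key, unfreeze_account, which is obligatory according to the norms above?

close_hatch

Premises 8 and 5 are O(~cease_operations → submit_report) and O(cease_operations → submit_report); every ideal world satisfies ~cease_operations or cease_operations, so in either case submit_report holds — hence O(submit_report).
Premise 2 is O(submit_report → ~validate_checklist); since O(submit_report), deontic closure gives O(~validate_checklist).
The contrapositive of premise 9 (O(~archive_policy → validate_checklist)) is O(~validate_checklist → archive_policy), and O(~validate_checklist) is already established, so O(archive_policy).
Premise 6 is O(validate_key → ~archive_policy); contrapositively O(archive_policy → ~validate_key). Since O(archive_policy) holds, K gives O(~validate_key).
Premise 1 is O(~disarm_system → validate_key); contrapositively O(~validate_key → disarm_system). Since O(~validate_key) holds, K gives O(disarm_system).
The contrapositive of premise 4 (O(~close_hatch → ~disarm_system)) is O(disarm_system → close_hatch), and O(disarm_system) is already established, so O(close_hatch).
So O(close_hatch) holds — close_hatch is obligatory. None of the other listed options is made obligatory by any chain of premises.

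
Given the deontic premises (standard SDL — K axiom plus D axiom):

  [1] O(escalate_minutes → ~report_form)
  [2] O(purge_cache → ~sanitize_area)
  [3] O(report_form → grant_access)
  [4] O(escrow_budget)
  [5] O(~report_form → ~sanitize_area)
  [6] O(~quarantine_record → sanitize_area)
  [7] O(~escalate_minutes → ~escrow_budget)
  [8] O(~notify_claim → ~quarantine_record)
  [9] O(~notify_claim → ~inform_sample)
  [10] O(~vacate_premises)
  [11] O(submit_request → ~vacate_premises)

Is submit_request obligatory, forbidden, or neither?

Neither

Premise 11 is O(submit_request → ~vacate_premises); even if O(~vacate_premises) held, inferring O(submit_request) would be affirming the consequent — invalid.
No premise or chain of K-axiom applications forces O(submit_request), and none forces O(~submit_request). So submit_request is neither obligatory nor forbidden under these norms.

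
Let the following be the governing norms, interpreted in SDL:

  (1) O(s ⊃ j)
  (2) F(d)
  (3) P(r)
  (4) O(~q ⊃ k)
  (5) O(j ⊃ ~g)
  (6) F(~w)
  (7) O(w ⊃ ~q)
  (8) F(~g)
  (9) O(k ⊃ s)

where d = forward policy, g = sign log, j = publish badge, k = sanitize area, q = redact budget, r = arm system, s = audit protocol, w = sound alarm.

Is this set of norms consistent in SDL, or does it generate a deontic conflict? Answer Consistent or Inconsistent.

Inconsistent

F(~g) at premise 8 means O(g).
Premise 5 is O(j ⊃ ~g); contrapositively O(g ⊃ ~j). Since O(g) holds, K gives O(~j).
Premise 1 is O(s ⊃ j); contrapositively O(~j ⊃ ~s). Since O(~j) holds, K gives O(~s).
Premise 9 is O(k ⊃ s); contrapositively O(~s ⊃ ~k). Since O(~s) holds, K gives O(~k).
Premise 4, O(~q ⊃ k), contraposes to O(~k ⊃ q); with O(~k) we get O(q).
Premise 7 is O(w ⊃ ~q); contrapositively O(q ⊃ ~w). Since O(q) holds, K gives O(~w).
Yet premise 6 is F(~w), i.e. O(w).
We now have both O(~w) and O(w) — w is simultaneously obligatory and forbidden, violating the D-axiom.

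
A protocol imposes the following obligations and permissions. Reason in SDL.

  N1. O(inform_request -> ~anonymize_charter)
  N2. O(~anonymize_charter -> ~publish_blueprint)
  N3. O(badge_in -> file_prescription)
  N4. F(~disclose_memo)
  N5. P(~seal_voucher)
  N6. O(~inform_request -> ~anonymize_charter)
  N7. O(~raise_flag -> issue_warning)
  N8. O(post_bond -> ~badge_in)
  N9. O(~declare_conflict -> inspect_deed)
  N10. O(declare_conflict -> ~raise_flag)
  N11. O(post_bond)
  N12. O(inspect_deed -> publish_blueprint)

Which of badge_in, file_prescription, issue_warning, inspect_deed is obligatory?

issue_warning

By case analysis on inform_request: premise 1 gives O(inform_request -> ~anonymize_charter) and premise 6 gives O(~inform_request -> ~anonymize_charter), so O(~anonymize_charter) either way.
From O(~anonymize_charter) and premise 2, O(~anonymize_charter -> ~publish_blueprint), we obtain O(~publish_blueprint).
The contrapositive of premise 12 (O(inspect_deed -> publish_blueprint)) is O(~publish_blueprint -> ~inspect_deed), and O(~publish_blueprint) is already established, so O(~inspect_deed).
Premise 9 is O(~declare_conflict -> inspect_deed); contrapositively O(~inspect_deed -> declare_conflict). Since O(~inspect_deed) holds, K gives O(declare_conflict).
Applying K to premise 10 (O(declare_conflict -> ~raise_flag)) and O(declare_conflict) yields O(~raise_flag).
Premise 7 is O(~raise_flag -> issue_warning); since O(~raise_flag), deontic closure gives O(issue_warning).
So O(issue_warning) holds — issue_warning is obligatory. None of the other listed options is made obligatory by any chain of premises.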